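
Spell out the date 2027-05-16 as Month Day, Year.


ISO 2027-05-16 parses as year=2027, month=05, day=16
Month 5 -> May

May 16, 2027


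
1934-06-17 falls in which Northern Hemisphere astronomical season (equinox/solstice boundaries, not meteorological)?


Date: June 17
Astronomical Spring (approx.; exact equinox/solstice day varies by year): March 20 to June 20
June 17 falls within the Spring window

Spring


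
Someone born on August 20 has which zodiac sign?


Date: August 20
Conventional tropical zodiac dates: Leo from July 23 onward; Virgo starts August 23
August 20 falls within the Leo range

Leo


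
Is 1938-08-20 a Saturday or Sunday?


Anchor: Jan 1, 1938. With p = 1938 - 1 = 1937: (p + p//4 - p//100 + p//400) mod 7 = (1937 + 484 - 19 + 4) mod 7 = 2406 mod 7 = 5 -> Saturday (Mon=0 ... Sun=6)
Day of year: 232; offset = 231
Weekday index = (5 + 231) mod 7 = 5 -> Saturday
Weekend days: Saturday, Sunday

Yes


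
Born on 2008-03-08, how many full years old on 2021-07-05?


Birth: 2008-03-08
Reference: 2021-07-05
Year difference: 2021 - 2008 = 13

13 years old


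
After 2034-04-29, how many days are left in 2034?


Day of year: 119 of 365
Remaining = 365 - 119

246 days


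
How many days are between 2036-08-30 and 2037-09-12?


From 2036-08-30 to 2037-09-12
2036-08-30: days before August = 31 + 29 + 31 + 30 + 31 + 30 + 31 = 213 (2036 is a leap year); day of year = 213 + 30 = 243
2037-09-12: days before September = 31 + 28 + 31 + 30 + 31 + 30 + 31 + 31 = 243 (2037 is not a leap year); day of year = 243 + 12 = 255
Rest of 2036: 366 - 243 = 123
Total = 123 + 255 = 378

378 days


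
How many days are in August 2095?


August 2095

31 days


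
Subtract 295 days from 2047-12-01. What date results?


Start: 2047-12-01, subtract 295 days
Back 1 day from December 1 reaches November 30, 2047 -> 294 left
November 2047 has 30 days -> back to October 31, 2047 -> 264 left
October 2047 has 31 days -> back to September 30, 2047 -> 233 left
September 2047 has 30 days -> back to August 31, 2047 -> 203 left
August 2047 has 31 days -> back to July 31, 2047 -> 172 left
July 2047 has 31 days -> back to June 30, 2047 -> 141 left
June 2047 has 30 days -> back to May 31, 2047 -> 111 left
May 2047 has 31 days -> back to April 30, 2047 -> 80 left
April 2047 has 30 days -> back to March 31, 2047 -> 50 left
March 2047 has 31 days -> back to February 28, 2047 -> 19 left
February 2047: 28 - 19 = 9 -> lands on February 9

Result: 2047-02-09


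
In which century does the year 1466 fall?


Century = (year - 1) // 100 + 1
= (1466 - 1) // 100 + 1
= 1465 // 100 + 1
= 14 + 1

15th century


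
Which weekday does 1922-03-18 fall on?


Date: March 18, 1922
Anchor: Jan 1, 1922. With p = 1922 - 1 = 1921: (p + p//4 - p//100 + p//400) mod 7 = (1921 + 480 - 19 + 4) mod 7 = 2386 mod 7 = 6 -> Sunday (Mon=0 ... Sun=6)
Days before March (Jan-Feb): 59; offset = 59 + 18 - 1 = 76
Weekday index = (6 + 76) mod 7 = 5

Day of the week: Saturday


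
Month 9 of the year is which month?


Month 9 of 12

September


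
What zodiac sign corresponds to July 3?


Date: July 3
Conventional tropical zodiac dates: Cancer from June 21 onward; Leo starts July 23
July 3 falls within the Cancer range

Cancer


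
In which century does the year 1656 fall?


Century = (year - 1) // 100 + 1
= (1656 - 1) // 100 + 1
= 1655 // 100 + 1
= 16 + 1

17th century


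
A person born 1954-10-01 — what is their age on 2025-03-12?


Birth: 1954-10-01
Reference: 2025-03-12
Year difference: 2025 - 1954 = 71
Birthday not yet reached in 2025, subtract 1

70 years old


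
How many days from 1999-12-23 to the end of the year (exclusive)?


Day of year: 357 of 365
Remaining = 365 - 357

8 days


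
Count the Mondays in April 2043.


April 2043 has 30 days
Anchor: Jan 1, 2043. With p = 2043 - 1 = 2042: (p + p//4 - p//100 + p//400) mod 7 = (2042 + 510 - 20 + 5) mod 7 = 2537 mod 7 = 3 -> Thursday (Mon=0 ... Sun=6)
Days before April (Jan-Mar): 90; April 1 index = (3 + 90) mod 7 = 2 -> Wednesday
First Monday is April 6
Mondays: 6, 13, 20, 27

4 Mondays


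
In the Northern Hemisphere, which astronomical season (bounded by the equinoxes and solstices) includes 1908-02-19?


Date: February 19
Astronomical Winter (approx.; exact equinox/solstice day varies by year): December 21 to March 19
February 19 falls within the Winter window

Winter


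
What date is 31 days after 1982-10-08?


Start: 1982-10-08, add 31 days
October 1982 has 31 days: 31 - 8 = 23 days to October 31 -> 8 left
November 1982: 8 <= 30 -> lands on November 8

Result: 1982-11-08


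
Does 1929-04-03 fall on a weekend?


Anchor: Jan 1, 1929. With p = 1929 - 1 = 1928: (p + p//4 - p//100 + p//400) mod 7 = (1928 + 482 - 19 + 4) mod 7 = 2395 mod 7 = 1 -> Tuesday (Mon=0 ... Sun=6)
Day of year: 93; offset = 92
Weekday index = (1 + 92) mod 7 = 2 -> Wednesday
Weekend days: Saturday, Sunday

No


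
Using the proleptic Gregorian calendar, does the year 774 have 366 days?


Gregorian leap year rule: divisible by 4, but not by 100, unless also by 400.
774 is not divisible by 4 -> not a leap year

No


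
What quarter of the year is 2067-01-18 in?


Month: January (month 1)
Q1: Jan-Mar, Q2: Apr-Jun, Q3: Jul-Sep, Q4: Oct-Dec

Q1


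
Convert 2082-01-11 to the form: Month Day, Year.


ISO 2082-01-11 parses as year=2082, month=01, day=11
Month 1 -> January

January 11, 2082


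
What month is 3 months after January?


January is month 1
1 + 3 = 4

April


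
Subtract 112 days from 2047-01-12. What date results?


Start: 2047-01-12, subtract 112 days
Back 12 days from January 12 reaches December 31, 2046 -> 100 left
December 2046 has 31 days -> back to November 30, 2046 -> 69 left
November 2046 has 30 days -> back to October 31, 2046 -> 39 left
October 2046 has 31 days -> back to September 30, 2046 -> 8 left
September 2046: 30 - 8 = 22 -> lands on September 22

Result: 2046-09-22


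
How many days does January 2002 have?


January 2002

31 days


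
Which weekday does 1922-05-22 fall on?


Date: May 22, 1922
Anchor: Jan 1, 1922. With p = 1922 - 1 = 1921: (p + p//4 - p//100 + p//400) mod 7 = (1921 + 480 - 19 + 4) mod 7 = 2386 mod 7 = 6 -> Sunday (Mon=0 ... Sun=6)
Days before May (Jan-Apr): 120; offset = 120 + 22 - 1 = 141
Weekday index = (6 + 141) mod 7 = 0

Day of the week: Monday


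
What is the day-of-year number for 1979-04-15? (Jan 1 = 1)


Date: April 15, 1979
Days in months 1 through 3: 90
Plus 15 days in April

Day of year: 105


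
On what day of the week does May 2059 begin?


Target: May 1, 2059
Anchor: Jan 1, 2059. With p = 2059 - 1 = 2058: (p + p//4 - p//100 + p//400) mod 7 = (2058 + 514 - 20 + 5) mod 7 = 2557 mod 7 = 2 -> Wednesday (Mon=0 ... Sun=6)
Days before May (Jan-Apr): 120 days
Weekday index = (2 + 120) mod 7 = 3

Thursday


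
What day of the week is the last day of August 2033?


August 2033 has 31 days
Anchor: Jan 1, 2033. With p = 2033 - 1 = 2032: (p + p//4 - p//100 + p//400) mod 7 = (2032 + 508 - 20 + 5) mod 7 = 2525 mod 7 = 5 -> Saturday (Mon=0 ... Sun=6)
Days before August (Jan-Jul): 212; August 1 index = (5 + 212) mod 7 = 0 -> Monday
Last day offset: 31 - 1 = 30 days
Weekday index = (0 + 30) mod 7 = 2

Wednesday, August 31


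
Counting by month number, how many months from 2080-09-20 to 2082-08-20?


From September 2080 to August 2082
2 years * 12 = 24 months, minus 1 month = 23

23 months


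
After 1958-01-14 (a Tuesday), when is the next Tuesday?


Current: Tuesday
Target: Tuesday
Days ahead: 7

Next Tuesday: 1958-01-21


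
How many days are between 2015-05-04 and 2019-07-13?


From 2015-05-04 to 2019-07-13
2015-05-04: days before May = 31 + 28 + 31 + 30 = 120 (2015 is not a leap year); day of year = 120 + 4 = 124
2019-07-13: days before July = 31 + 28 + 31 + 30 + 31 + 30 = 181 (2019 is not a leap year); day of year = 181 + 13 = 194
Rest of 2015: 365 - 124 = 241
Full years 2016 (366), 2017 (365), 2018 (365): 1096
Total = 241 + 1096 + 194 = 1531

1531 days


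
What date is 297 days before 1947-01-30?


Start: 1947-01-30, subtract 297 days
Back 30 days from January 30 reaches December 31, 1946 -> 267 left
December 1946 has 31 days -> back to November 30, 1946 -> 236 left
November 1946 has 30 days -> back to October 31, 1946 -> 206 left
October 1946 has 31 days -> back to September 30, 1946 -> 175 left
September 1946 has 30 days -> back to August 31, 1946 -> 145 left
August 1946 has 31 days -> back to July 31, 1946 -> 114 left
July 1946 has 31 days -> back to June 30, 1946 -> 83 left
June 1946 has 30 days -> back to May 31, 1946 -> 53 left
May 1946 has 31 days -> back to April 30, 1946 -> 22 left
April 1946: 30 - 22 = 8 -> lands on April 8

Result: 1946-04-08


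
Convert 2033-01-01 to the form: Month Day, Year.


ISO 2033-01-01 parses as year=2033, month=01, day=01
Month 1 -> January

January 1, 2033


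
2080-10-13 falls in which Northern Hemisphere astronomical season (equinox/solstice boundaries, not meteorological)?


Date: October 13
Astronomical Autumn (approx.; exact equinox/solstice day varies by year): September 22 to December 20
October 13 falls within the Autumn window

Autumn


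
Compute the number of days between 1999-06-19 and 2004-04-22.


From 1999-06-19 to 2004-04-22
1999-06-19: days before June = 31 + 28 + 31 + 30 + 31 = 151 (1999 is not a leap year); day of year = 151 + 19 = 170
2004-04-22: days before April = 31 + 29 + 31 = 91 (2004 is a leap year); day of year = 91 + 22 = 113
Rest of 1999: 365 - 170 = 195
Full years 2000 (366), 2001 (365), 2002 (365), 2003 (365): 1461
Total = 195 + 1461 + 113 = 1769

1769 days


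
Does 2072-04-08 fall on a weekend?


Anchor: Jan 1, 2072. With p = 2072 - 1 = 2071: (p + p//4 - p//100 + p//400) mod 7 = (2071 + 517 - 20 + 5) mod 7 = 2573 mod 7 = 4 -> Friday (Mon=0 ... Sun=6)
Day of year: 99; offset = 98
Weekday index = (4 + 98) mod 7 = 4 -> Friday
Weekend days: Saturday, Sunday

No


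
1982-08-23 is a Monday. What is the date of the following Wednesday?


Current: Monday
Target: Wednesday
Days ahead: 2

Next Wednesday: 1982-08-25


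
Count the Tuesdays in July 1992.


July 1992 has 31 days
Anchor: Jan 1, 1992. With p = 1992 - 1 = 1991: (p + p//4 - p//100 + p//400) mod 7 = (1991 + 497 - 19 + 4) mod 7 = 2473 mod 7 = 2 -> Wednesday (Mon=0 ... Sun=6)
Days before July (Jan-Jun): 182; July 1 index = (2 + 182) mod 7 = 2 -> Wednesday
First Tuesday is July 7
Tuesdays: 7, 14, 21, 28

4 Tuesdays


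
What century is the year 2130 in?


Century = (year - 1) // 100 + 1
= (2130 - 1) // 100 + 1
= 2129 // 100 + 1
= 21 + 1

22nd century


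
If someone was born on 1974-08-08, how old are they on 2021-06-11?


Birth: 1974-08-08
Reference: 2021-06-11
Year difference: 2021 - 1974 = 47
Birthday not yet reached in 2021, subtract 1

46 years old


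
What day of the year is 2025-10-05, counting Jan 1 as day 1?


Date: October 5, 2025
Days in months 1 through 9: 273
Plus 5 days in October

Day of year: 278


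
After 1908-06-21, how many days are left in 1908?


Day of year: 173 of 366
Remaining = 366 - 173

193 days


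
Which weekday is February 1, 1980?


Target: February 1, 1980
Anchor: Jan 1, 1980. With p = 1980 - 1 = 1979: (p + p//4 - p//100 + p//400) mod 7 = (1979 + 494 - 19 + 4) mod 7 = 2458 mod 7 = 1 -> Tuesday (Mon=0 ... Sun=6)
Days before February (Jan): 31 days
Weekday index = (1 + 31) mod 7 = 4

Friday


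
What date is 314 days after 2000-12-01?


Start: 2000-12-01, add 314 days
December 2000 has 31 days: 31 - 1 = 30 days to December 31 -> 284 left
January 2001 has 31 days -> 253 left
February 2001 has 28 days -> 225 left
March 2001 has 31 days -> 194 left
April 2001 has 30 days -> 164 left
May 2001 has 31 days -> 133 left
June 2001 has 30 days -> 103 left
July 2001 has 31 days -> 72 left
August 2001 has 31 days -> 41 left
September 2001 has 30 days -> 11 left
October 2001: 11 <= 31 -> lands on October 11

Result: 2001-10-11


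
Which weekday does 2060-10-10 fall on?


Date: October 10, 2060
Anchor: Jan 1, 2060. With p = 2060 - 1 = 2059: (p + p//4 - p//100 + p//400) mod 7 = (2059 + 514 - 20 + 5) mod 7 = 2558 mod 7 = 3 -> Thursday (Mon=0 ... Sun=6)
Days before October (Jan-Sep): 274; offset = 274 + 10 - 1 = 283
Weekday index = (3 + 283) mod 7 = 6

Day of the week: Sunday


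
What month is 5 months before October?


October is month 10
10 - 5 = 5

May


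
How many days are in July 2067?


July 2067

31 days


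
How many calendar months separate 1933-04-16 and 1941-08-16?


From April 1933 to August 1941
8 years * 12 = 96 months, plus 4 months = 100

100 months


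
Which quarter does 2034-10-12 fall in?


Month: October (month 10)
Q1: Jan-Mar, Q2: Apr-Jun, Q3: Jul-Sep, Q4: Oct-Dec

Q4


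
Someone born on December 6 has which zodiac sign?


Date: December 6
Conventional tropical zodiac dates: Sagittarius from November 22 onward; Capricorn starts December 22
December 6 falls within the Sagittarius range

Sagittarius


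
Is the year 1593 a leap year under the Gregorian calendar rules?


Gregorian leap year rule: divisible by 4, but not by 100, unless also by 400.
1593 is not divisible by 4 -> not a leap year

No


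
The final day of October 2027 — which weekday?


October 2027 has 31 days
Anchor: Jan 1, 2027. With p = 2027 - 1 = 2026: (p + p//4 - p//100 + p//400) mod 7 = (2026 + 506 - 20 + 5) mod 7 = 2517 mod 7 = 4 -> Friday (Mon=0 ... Sun=6)
Days before October (Jan-Sep): 273; October 1 index = (4 + 273) mod 7 = 4 -> Friday
Last day offset: 31 - 1 = 30 days
Weekday index = (4 + 30) mod 7 = 6

Sunday, October 31


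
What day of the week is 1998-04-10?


Date: April 10, 1998
Anchor: Jan 1, 1998. With p = 1998 - 1 = 1997: (p + p//4 - p//100 + p//400) mod 7 = (1997 + 499 - 19 + 4) mod 7 = 2481 mod 7 = 3 -> Thursday (Mon=0 ... Sun=6)
Days before April (Jan-Mar): 90; offset = 90 + 10 - 1 = 99
Weekday index = (3 + 99) mod 7 = 4

Day of the week: Friday


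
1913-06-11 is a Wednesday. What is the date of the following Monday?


Current: Wednesday
Target: Monday
Days ahead: 5

Next Monday: 1913-06-16


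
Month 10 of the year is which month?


Month 10 of 12

October


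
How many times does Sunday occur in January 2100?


January 2100 has 31 days
Anchor: Jan 1, 2100. With p = 2100 - 1 = 2099: (p + p//4 - p//100 + p//400) mod 7 = (2099 + 524 - 20 + 5) mod 7 = 2608 mod 7 = 4 -> Friday (Mon=0 ... Sun=6)
January 1 is the anchor itself -> Friday
First Sunday is January 3
Sundays: 3, 10, 17, 24, 31

5 Sundays


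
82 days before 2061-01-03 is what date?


Start: 2061-01-03, subtract 82 days
Back 3 days from January 3 reaches December 31, 2060 -> 79 left
December 2060 has 31 days -> back to November 30, 2060 -> 48 left
November 2060 has 30 days -> back to October 31, 2060 -> 18 left
October 2060: 31 - 18 = 13 -> lands on October 13

Result: 2060-10-13


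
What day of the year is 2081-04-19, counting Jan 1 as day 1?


Date: April 19, 2081
Days in months 1 through 3: 90
Plus 19 days in April

Day of year: 109


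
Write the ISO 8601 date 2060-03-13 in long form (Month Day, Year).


ISO 2060-03-13 parses as year=2060, month=03, day=13
Month 3 -> March

March 13, 2060


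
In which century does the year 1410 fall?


Century = (year - 1) // 100 + 1
= (1410 - 1) // 100 + 1
= 1409 // 100 + 1
= 14 + 1

15th century


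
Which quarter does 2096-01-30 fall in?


Month: January (month 1)
Q1: Jan-Mar, Q2: Apr-Jun, Q3: Jul-Sep, Q4: Oct-Dec

Q1


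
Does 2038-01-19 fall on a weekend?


Anchor: Jan 1, 2038. With p = 2038 - 1 = 2037: (p + p//4 - p//100 + p//400) mod 7 = (2037 + 509 - 20 + 5) mod 7 = 2531 mod 7 = 4 -> Friday (Mon=0 ... Sun=6)
Day of year: 19; offset = 18
Weekday index = (4 + 18) mod 7 = 1 -> Tuesday
Weekend days: Saturday, Sunday

No


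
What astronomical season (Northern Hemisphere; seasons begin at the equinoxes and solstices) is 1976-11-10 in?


Date: November 10
Astronomical Autumn (approx.; exact equinox/solstice day varies by year): September 22 to December 20
November 10 falls within the Autumn window

Autumn


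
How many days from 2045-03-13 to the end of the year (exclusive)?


Day of year: 72 of 365
Remaining = 365 - 72

293 days


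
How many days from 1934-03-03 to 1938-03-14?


From 1934-03-03 to 1938-03-14
1934-03-03: days before March = 31 + 28 = 59 (1934 is not a leap year); day of year = 59 + 3 = 62
1938-03-14: days before March = 31 + 28 = 59 (1938 is not a leap year); day of year = 59 + 14 = 73
Rest of 1934: 365 - 62 = 303
Full years 1935 (365), 1936 (366), 1937 (365): 1096
Total = 303 + 1096 + 73 = 1472

1472 days


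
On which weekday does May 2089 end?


May 2089 has 31 days
Anchor: Jan 1, 2089. With p = 2089 - 1 = 2088: (p + p//4 - p//100 + p//400) mod 7 = (2088 + 522 - 20 + 5) mod 7 = 2595 mod 7 = 5 -> Saturday (Mon=0 ... Sun=6)
Days before May (Jan-Apr): 120; May 1 index = (5 + 120) mod 7 = 6 -> Sunday
Last day offset: 31 - 1 = 30 days
Weekday index = (6 + 30) mod 7 = 1

Tuesday, May 31


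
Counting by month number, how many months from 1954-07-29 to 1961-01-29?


From July 1954 to January 1961
7 years * 12 = 84 months, minus 6 months = 78

78 months


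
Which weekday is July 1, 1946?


Target: July 1, 1946
Anchor: Jan 1, 1946. With p = 1946 - 1 = 1945: (p + p//4 - p//100 + p//400) mod 7 = (1945 + 486 - 19 + 4) mod 7 = 2416 mod 7 = 1 -> Tuesday (Mon=0 ... Sun=6)
Days before July (Jan-Jun): 181 days
Weekday index = (1 + 181) mod 7 = 0

Monday


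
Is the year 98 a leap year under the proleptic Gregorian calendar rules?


Gregorian leap year rule: divisible by 4, but not by 100, unless also by 400.
98 is not divisible by 4 -> not a leap year

No


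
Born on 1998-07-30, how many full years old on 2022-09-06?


Birth: 1998-07-30
Reference: 2022-09-06
Year difference: 2022 - 1998 = 24

24 years old


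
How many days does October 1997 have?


October 1997

31 days


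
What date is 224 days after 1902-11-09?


Start: 1902-11-09, add 224 days
November 1902 has 30 days: 30 - 9 = 21 days to November 30 -> 203 left
December 1902 has 31 days -> 172 left
January 1903 has 31 days -> 141 left
February 1903 has 28 days -> 113 left
March 1903 has 31 days -> 82 left
April 1903 has 30 days -> 52 left
May 1903 has 31 days -> 21 left
June 1903: 21 <= 30 -> lands on June 21

Result: 1903-06-21


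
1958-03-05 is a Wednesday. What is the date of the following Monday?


Current: Wednesday
Target: Monday
Days ahead: 5

Next Monday: 1958-03-10


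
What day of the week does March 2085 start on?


Target: March 1, 2085
Anchor: Jan 1, 2085. With p = 2085 - 1 = 2084: (p + p//4 - p//100 + p//400) mod 7 = (2084 + 521 - 20 + 5) mod 7 = 2590 mod 7 = 0 -> Monday (Mon=0 ... Sun=6)
Days before March (Jan-Feb): 59 days
Weekday index = (0 + 59) mod 7 = 3

Thursday


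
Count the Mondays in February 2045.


February 2045 has 28 days
Anchor: Jan 1, 2045. With p = 2045 - 1 = 2044: (p + p//4 - p//100 + p//400) mod 7 = (2044 + 511 - 20 + 5) mod 7 = 2540 mod 7 = 6 -> Sunday (Mon=0 ... Sun=6)
Days before February (Jan): 31; February 1 index = (6 + 31) mod 7 = 2 -> Wednesday
First Monday is February 6
Mondays: 6, 13, 20, 27

4 Mondays


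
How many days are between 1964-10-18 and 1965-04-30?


From 1964-10-18 to 1965-04-30
1964-10-18: days before October = 31 + 29 + 31 + 30 + 31 + 30 + 31 + 31 + 30 = 274 (1964 is a leap year); day of year = 274 + 18 = 292
1965-04-30: days before April = 31 + 28 + 31 = 90 (1965 is not a leap year); day of year = 90 + 30 = 120
Rest of 1964: 366 - 292 = 74
Total = 74 + 120 = 194

194 days


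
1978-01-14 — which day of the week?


Date: January 14, 1978
Anchor: Jan 1, 1978. With p = 1978 - 1 = 1977: (p + p//4 - p//100 + p//400) mod 7 = (1977 + 494 - 19 + 4) mod 7 = 2456 mod 7 = 6 -> Sunday (Mon=0 ... Sun=6)
Days into year = 14 - 1 = 13
Weekday index = (6 + 13) mod 7 = 5

Day of the week: Saturday


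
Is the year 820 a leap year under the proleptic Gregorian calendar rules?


Gregorian leap year rule: divisible by 4, but not by 100, unless also by 400.
820 is divisible by 4 but not 100 -> leap year

Yes


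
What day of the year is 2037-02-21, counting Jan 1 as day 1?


Date: February 21, 2037
Days in months 1 through 1: 31
Plus 21 days in February

Day of year: 52


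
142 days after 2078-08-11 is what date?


Start: 2078-08-11, add 142 days
August 2078 has 31 days: 31 - 11 = 20 days to August 31 -> 122 left
September 2078 has 30 days -> 92 left
October 2078 has 31 days -> 61 left
November 2078 has 30 days -> 31 left
December 2078: 31 <= 31 -> lands on December 31

Result: 2078-12-31


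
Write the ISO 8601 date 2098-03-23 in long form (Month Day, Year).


ISO 2098-03-23 parses as year=2098, month=03, day=23
Month 3 -> March

March 23, 2098


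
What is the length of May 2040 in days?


May 2040

31 days


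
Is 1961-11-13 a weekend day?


Anchor: Jan 1, 1961. With p = 1961 - 1 = 1960: (p + p//4 - p//100 + p//400) mod 7 = (1960 + 490 - 19 + 4) mod 7 = 2435 mod 7 = 6 -> Sunday (Mon=0 ... Sun=6)
Day of year: 317; offset = 316
Weekday index = (6 + 316) mod 7 = 0 -> Monday
Weekend days: Saturday, Sunday

No


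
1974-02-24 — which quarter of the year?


Month: February (month 2)
Q1: Jan-Mar, Q2: Apr-Jun, Q3: Jul-Sep, Q4: Oct-Dec

Q1


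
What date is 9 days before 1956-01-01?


Start: 1956-01-01, subtract 9 days
Back 1 day from January 1 reaches December 31, 1955 -> 8 left
December 1955: 31 - 8 = 23 -> lands on December 23

Result: 1955-12-23


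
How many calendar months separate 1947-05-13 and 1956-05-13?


From May 1947 to May 1956
9 years * 12 = 108 months = 108

108 months


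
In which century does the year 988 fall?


Century = (year - 1) // 100 + 1
= (988 - 1) // 100 + 1
= 987 // 100 + 1
= 9 + 1

10th century


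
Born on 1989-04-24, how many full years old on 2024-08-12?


Birth: 1989-04-24
Reference: 2024-08-12
Year difference: 2024 - 1989 = 35

35 years old


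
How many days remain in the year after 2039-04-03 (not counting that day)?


Day of year: 93 of 365
Remaining = 365 - 93

272 days


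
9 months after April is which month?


April is month 4
4 + 9 = 13; wrap: 13 - 12 = 1

January


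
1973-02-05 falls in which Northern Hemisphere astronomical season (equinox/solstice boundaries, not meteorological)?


Date: February 5
Astronomical Winter (approx.; exact equinox/solstice day varies by year): December 21 to March 19
February 5 falls within the Winter window

Winter


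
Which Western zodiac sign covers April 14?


Date: April 14
Conventional tropical zodiac dates: Aries from March 21 onward; Taurus starts April 20
April 14 falls within the Aries range

Aries


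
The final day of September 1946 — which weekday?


September 1946 has 30 days
Anchor: Jan 1, 1946. With p = 1946 - 1 = 1945: (p + p//4 - p//100 + p//400) mod 7 = (1945 + 486 - 19 + 4) mod 7 = 2416 mod 7 = 1 -> Tuesday (Mon=0 ... Sun=6)
Days before September (Jan-Aug): 243; September 1 index = (1 + 243) mod 7 = 6 -> Sunday
Last day offset: 30 - 1 = 29 days
Weekday index = (6 + 29) mod 7 = 0

Monday, September 30


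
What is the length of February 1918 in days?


February 1918 (leap year: no)

28 days


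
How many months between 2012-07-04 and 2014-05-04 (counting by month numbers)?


From July 2012 to May 2014
2 years * 12 = 24 months, minus 2 months = 22

22 months


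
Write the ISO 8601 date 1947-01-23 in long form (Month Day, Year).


ISO 1947-01-23 parses as year=1947, month=01, day=23
Month 1 -> January

January 23, 1947


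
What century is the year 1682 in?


Century = (year - 1) // 100 + 1
= (1682 - 1) // 100 + 1
= 1681 // 100 + 1
= 16 + 1

17th century


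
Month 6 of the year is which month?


Month 6 of 12

June


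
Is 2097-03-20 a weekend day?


Anchor: Jan 1, 2097. With p = 2097 - 1 = 2096: (p + p//4 - p//100 + p//400) mod 7 = (2096 + 524 - 20 + 5) mod 7 = 2605 mod 7 = 1 -> Tuesday (Mon=0 ... Sun=6)
Day of year: 79; offset = 78
Weekday index = (1 + 78) mod 7 = 2 -> Wednesday
Weekend days: Saturday, Sunday

No


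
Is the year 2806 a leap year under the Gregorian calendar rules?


Gregorian leap year rule: divisible by 4, but not by 100, unless also by 400.
2806 is not divisible by 4 -> not a leap year

No


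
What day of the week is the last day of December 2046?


December 2046 has 31 days
Anchor: Jan 1, 2046. With p = 2046 - 1 = 2045: (p + p//4 - p//100 + p//400) mod 7 = (2045 + 511 - 20 + 5) mod 7 = 2541 mod 7 = 0 -> Monday (Mon=0 ... Sun=6)
Days before December (Jan-Nov): 334; December 1 index = (0 + 334) mod 7 = 5 -> Saturday
Last day offset: 31 - 1 = 30 days
Weekday index = (5 + 30) mod 7 = 0

Monday, December 31


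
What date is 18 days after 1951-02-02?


Start: 1951-02-02, add 18 days
February 1951 has 28 days; 2 + 18 = 20 stays within February

Result: 1951-02-20


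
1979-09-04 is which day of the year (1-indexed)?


Date: September 4, 1979
Days in months 1 through 8: 243
Plus 4 days in September

Day of year: 247


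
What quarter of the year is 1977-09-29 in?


Month: September (month 9)
Q1: Jan-Mar, Q2: Apr-Jun, Q3: Jul-Sep, Q4: Oct-Dec

Q3


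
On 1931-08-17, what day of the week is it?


Date: August 17, 1931
Anchor: Jan 1, 1931. With p = 1931 - 1 = 1930: (p + p//4 - p//100 + p//400) mod 7 = (1930 + 482 - 19 + 4) mod 7 = 2397 mod 7 = 3 -> Thursday (Mon=0 ... Sun=6)
Days before August (Jan-Jul): 212; offset = 212 + 17 - 1 = 228
Weekday index = (3 + 228) mod 7 = 0

Day of the week: Monday


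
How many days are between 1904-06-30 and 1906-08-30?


From 1904-06-30 to 1906-08-30
1904-06-30: days before June = 31 + 29 + 31 + 30 + 31 = 152 (1904 is a leap year); day of year = 152 + 30 = 182
1906-08-30: days before August = 31 + 28 + 31 + 30 + 31 + 30 + 31 = 212 (1906 is not a leap year); day of year = 212 + 30 = 242
Rest of 1904: 366 - 182 = 184
Full years 1905 (365): 365
Total = 184 + 365 + 242 = 791

791 days


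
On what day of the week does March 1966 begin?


Target: March 1, 1966
Anchor: Jan 1, 1966. With p = 1966 - 1 = 1965: (p + p//4 - p//100 + p//400) mod 7 = (1965 + 491 - 19 + 4) mod 7 = 2441 mod 7 = 5 -> Saturday (Mon=0 ... Sun=6)
Days before March (Jan-Feb): 59 days
Weekday index = (5 + 59) mod 7 = 1

Tuesday


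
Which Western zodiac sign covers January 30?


Date: January 30
Conventional tropical zodiac dates: Aquarius from January 20 onward; Pisces starts February 19
January 30 falls within the Aquarius range

Aquarius


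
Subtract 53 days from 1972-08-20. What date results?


Start: 1972-08-20, subtract 53 days
Back 20 days from August 20 reaches July 31, 1972 -> 33 left
July 1972 has 31 days -> back to June 30, 1972 -> 2 left
June 1972: 30 - 2 = 28 -> lands on June 28

Result: 1972-06-28


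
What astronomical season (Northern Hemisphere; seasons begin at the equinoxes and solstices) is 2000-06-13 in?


Date: June 13
Astronomical Spring (approx.; exact equinox/solstice day varies by year): March 20 to June 20
June 13 falls within the Spring window

Spring


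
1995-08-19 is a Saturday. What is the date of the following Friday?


Current: Saturday
Target: Friday
Days ahead: 6

Next Friday: 1995-08-25


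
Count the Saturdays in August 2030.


August 2030 has 31 days
Anchor: Jan 1, 2030. With p = 2030 - 1 = 2029: (p + p//4 - p//100 + p//400) mod 7 = (2029 + 507 - 20 + 5) mod 7 = 2521 mod 7 = 1 -> Tuesday (Mon=0 ... Sun=6)
Days before August (Jan-Jul): 212; August 1 index = (1 + 212) mod 7 = 3 -> Thursday
First Saturday is August 3
Saturdays: 3, 10, 17, 24, 31

5 Saturdays


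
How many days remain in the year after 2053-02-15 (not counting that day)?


Day of year: 46 of 365
Remaining = 365 - 46

319 days


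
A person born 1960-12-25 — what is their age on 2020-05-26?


Birth: 1960-12-25
Reference: 2020-05-26
Year difference: 2020 - 1960 = 60
Birthday not yet reached in 2020, subtract 1

59 years old


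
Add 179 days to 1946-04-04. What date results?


Start: 1946-04-04, add 179 days
April 1946 has 30 days: 30 - 4 = 26 days to April 30 -> 153 left
May 1946 has 31 days -> 122 left
June 1946 has 30 days -> 92 left
July 1946 has 31 days -> 61 left
August 1946 has 31 days -> 30 left
September 1946: 30 <= 30 -> lands on September 30

Result: 1946-09-30


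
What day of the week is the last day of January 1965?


January 1965 has 31 days
Anchor: Jan 1, 1965. With p = 1965 - 1 = 1964: (p + p//4 - p//100 + p//400) mod 7 = (1964 + 491 - 19 + 4) mod 7 = 2440 mod 7 = 4 -> Friday (Mon=0 ... Sun=6)
January 1 is the anchor itself -> Friday
Last day offset: 31 - 1 = 30 days
Weekday index = (4 + 30) mod 7 = 6

Sunday, January 31


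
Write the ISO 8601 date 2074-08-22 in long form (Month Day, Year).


ISO 2074-08-22 parses as year=2074, month=08, day=22
Month 8 -> August

August 22, 2074


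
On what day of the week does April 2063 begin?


Target: April 1, 2063
Anchor: Jan 1, 2063. With p = 2063 - 1 = 2062: (p + p//4 - p//100 + p//400) mod 7 = (2062 + 515 - 20 + 5) mod 7 = 2562 mod 7 = 0 -> Monday (Mon=0 ... Sun=6)
Days before April (Jan-Mar): 90 days
Weekday index = (0 + 90) mod 7 = 6

Sunday


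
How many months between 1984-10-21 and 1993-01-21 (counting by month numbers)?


From October 1984 to January 1993
9 years * 12 = 108 months, minus 9 months = 99

99 months


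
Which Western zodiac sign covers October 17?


Date: October 17
Conventional tropical zodiac dates: Libra from September 23 onward; Scorpio starts October 23
October 17 falls within the Libra range

Libra


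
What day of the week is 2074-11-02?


Date: November 2, 2074
Anchor: Jan 1, 2074. With p = 2074 - 1 = 2073: (p + p//4 - p//100 + p//400) mod 7 = (2073 + 518 - 20 + 5) mod 7 = 2576 mod 7 = 0 -> Monday (Mon=0 ... Sun=6)
Days before November (Jan-Oct): 304; offset = 304 + 2 - 1 = 305
Weekday index = (0 + 305) mod 7 = 4

Day of the week: Friday


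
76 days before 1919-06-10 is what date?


Start: 1919-06-10, subtract 76 days
Back 10 days from June 10 reaches May 31, 1919 -> 66 left
May 1919 has 31 days -> back to April 30, 1919 -> 35 left
April 1919 has 30 days -> back to March 31, 1919 -> 5 left
March 1919: 31 - 5 = 26 -> lands on March 26

Result: 1919-03-26


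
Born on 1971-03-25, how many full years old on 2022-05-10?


Birth: 1971-03-25
Reference: 2022-05-10
Year difference: 2022 - 1971 = 51

51 years old


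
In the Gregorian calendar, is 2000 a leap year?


Gregorian leap year rule: divisible by 4, but not by 100, unless also by 400.
2000 is divisible by 400 -> leap year

Yes


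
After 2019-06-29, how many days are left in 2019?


Day of year: 180 of 365
Remaining = 365 - 180

185 days


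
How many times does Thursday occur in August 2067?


August 2067 has 31 days
Anchor: Jan 1, 2067. With p = 2067 - 1 = 2066: (p + p//4 - p//100 + p//400) mod 7 = (2066 + 516 - 20 + 5) mod 7 = 2567 mod 7 = 5 -> Saturday (Mon=0 ... Sun=6)
Days before August (Jan-Jul): 212; August 1 index = (5 + 212) mod 7 = 0 -> Monday
First Thursday is August 4
Thursdays: 4, 11, 18, 25

4 Thursdays


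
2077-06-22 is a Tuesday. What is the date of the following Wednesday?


Current: Tuesday
Target: Wednesday
Days ahead: 1

Next Wednesday: 2077-06-23


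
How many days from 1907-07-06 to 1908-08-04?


From 1907-07-06 to 1908-08-04
1907-07-06: days before July = 31 + 28 + 31 + 30 + 31 + 30 = 181 (1907 is not a leap year); day of year = 181 + 6 = 187
1908-08-04: days before August = 31 + 29 + 31 + 30 + 31 + 30 + 31 = 213 (1908 is a leap year); day of year = 213 + 4 = 217
Rest of 1907: 365 - 187 = 178
Total = 178 + 217 = 395

395 days


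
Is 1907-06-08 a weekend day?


Anchor: Jan 1, 1907. With p = 1907 - 1 = 1906: (p + p//4 - p//100 + p//400) mod 7 = (1906 + 476 - 19 + 4) mod 7 = 2367 mod 7 = 1 -> Tuesday (Mon=0 ... Sun=6)
Day of year: 159; offset = 158
Weekday index = (1 + 158) mod 7 = 5 -> Saturday
Weekend days: Saturday, Sunday

Yes


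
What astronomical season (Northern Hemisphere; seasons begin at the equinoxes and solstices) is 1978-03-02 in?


Date: March 2
Astronomical Winter (approx.; exact equinox/solstice day varies by year): December 21 to March 19
March 2 falls within the Winter window

Winter


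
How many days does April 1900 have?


April 1900

30 days


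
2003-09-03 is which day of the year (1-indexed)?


Date: September 3, 2003
Days in months 1 through 8: 243
Plus 3 days in September

Day of year: 246


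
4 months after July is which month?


July is month 7
7 + 4 = 11

November


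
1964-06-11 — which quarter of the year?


Month: June (month 6)
Q1: Jan-Mar, Q2: Apr-Jun, Q3: Jul-Sep, Q4: Oct-Dec

Q2


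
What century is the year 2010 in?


Century = (year - 1) // 100 + 1
= (2010 - 1) // 100 + 1
= 2009 // 100 + 1
= 20 + 1

21st century


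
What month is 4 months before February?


February is month 2
2 - 4 = -2; wrap: -2 + 12 = 10

October


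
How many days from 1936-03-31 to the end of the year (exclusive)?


Day of year: 91 of 366
Remaining = 366 - 91

275 days


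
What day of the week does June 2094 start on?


Target: June 1, 2094
Anchor: Jan 1, 2094. With p = 2094 - 1 = 2093: (p + p//4 - p//100 + p//400) mod 7 = (2093 + 523 - 20 + 5) mod 7 = 2601 mod 7 = 4 -> Friday (Mon=0 ... Sun=6)
Days before June (Jan-May): 151 days
Weekday index = (4 + 151) mod 7 = 1

Tuesday


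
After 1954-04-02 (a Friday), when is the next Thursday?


Current: Friday
Target: Thursday
Days ahead: 6

Next Thursday: 1954-04-08


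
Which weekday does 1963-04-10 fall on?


Date: April 10, 1963
Anchor: Jan 1, 1963. With p = 1963 - 1 = 1962: (p + p//4 - p//100 + p//400) mod 7 = (1962 + 490 - 19 + 4) mod 7 = 2437 mod 7 = 1 -> Tuesday (Mon=0 ... Sun=6)
Days before April (Jan-Mar): 90; offset = 90 + 10 - 1 = 99
Weekday index = (1 + 99) mod 7 = 2

Day of the week: Wednesday


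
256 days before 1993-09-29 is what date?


Start: 1993-09-29, subtract 256 days
Back 29 days from September 29 reaches August 31, 1993 -> 227 left
August 1993 has 31 days -> back to July 31, 1993 -> 196 left
July 1993 has 31 days -> back to June 30, 1993 -> 165 left
June 1993 has 30 days -> back to May 31, 1993 -> 135 left
May 1993 has 31 days -> back to April 30, 1993 -> 104 left
April 1993 has 30 days -> back to March 31, 1993 -> 74 left
March 1993 has 31 days -> back to February 28, 1993 -> 43 left
February 1993 has 28 days -> back to January 31, 1993 -> 15 left
January 1993: 31 - 15 = 16 -> lands on January 16

Result: 1993-01-16


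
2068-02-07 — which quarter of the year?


Month: February (month 2)
Q1: Jan-Mar, Q2: Apr-Jun, Q3: Jul-Sep, Q4: Oct-Dec

Q1


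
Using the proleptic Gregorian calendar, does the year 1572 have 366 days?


Gregorian leap year rule: divisible by 4, but not by 100, unless also by 400.
1572 is divisible by 4 but not 100 -> leap year

Yes


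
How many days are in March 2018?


March 2018

31 days


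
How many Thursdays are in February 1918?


February 1918 has 28 days
Anchor: Jan 1, 1918. With p = 1918 - 1 = 1917: (p + p//4 - p//100 + p//400) mod 7 = (1917 + 479 - 19 + 4) mod 7 = 2381 mod 7 = 1 -> Tuesday (Mon=0 ... Sun=6)
Days before February (Jan): 31; February 1 index = (1 + 31) mod 7 = 4 -> Friday
First Thursday is February 7
Thursdays: 7, 14, 21, 28

4 Thursdays


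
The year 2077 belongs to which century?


Century = (year - 1) // 100 + 1
= (2077 - 1) // 100 + 1
= 2076 // 100 + 1
= 20 + 1

21st century


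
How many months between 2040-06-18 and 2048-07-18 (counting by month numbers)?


From June 2040 to July 2048
8 years * 12 = 96 months, plus 1 month = 97

97 months


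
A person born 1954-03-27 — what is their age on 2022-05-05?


Birth: 1954-03-27
Reference: 2022-05-05
Year difference: 2022 - 1954 = 68

68 years old


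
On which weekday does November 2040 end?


November 2040 has 30 days
Anchor: Jan 1, 2040. With p = 2040 - 1 = 2039: (p + p//4 - p//100 + p//400) mod 7 = (2039 + 509 - 20 + 5) mod 7 = 2533 mod 7 = 6 -> Sunday (Mon=0 ... Sun=6)
Days before November (Jan-Oct): 305; November 1 index = (6 + 305) mod 7 = 3 -> Thursday
Last day offset: 30 - 1 = 29 days
Weekday index = (3 + 29) mod 7 = 4

Friday, November 30


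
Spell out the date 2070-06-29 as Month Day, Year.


ISO 2070-06-29 parses as year=2070, month=06, day=29
Month 6 -> June

June 29, 2070


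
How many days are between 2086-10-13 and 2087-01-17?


From 2086-10-13 to 2087-01-17
2086-10-13: days before October = 31 + 28 + 31 + 30 + 31 + 30 + 31 + 31 + 30 = 273 (2086 is not a leap year); day of year = 273 + 13 = 286
2087-01-17: day of year = 17
Rest of 2086: 365 - 286 = 79
Total = 79 + 17 = 96

96 days


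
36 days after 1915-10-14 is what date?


Start: 1915-10-14, add 36 days
October 1915 has 31 days: 31 - 14 = 17 days to October 31 -> 19 left
November 1915: 19 <= 30 -> lands on November 19

Result: 1915-11-19


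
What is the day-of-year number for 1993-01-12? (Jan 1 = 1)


Date: January 12, 1993
No months before January
Plus 12 days in January

Day of year: 12


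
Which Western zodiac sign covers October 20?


Date: October 20
Conventional tropical zodiac dates: Libra from September 23 onward; Scorpio starts October 23
October 20 falls within the Libra range

Libra


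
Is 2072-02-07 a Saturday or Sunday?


Anchor: Jan 1, 2072. With p = 2072 - 1 = 2071: (p + p//4 - p//100 + p//400) mod 7 = (2071 + 517 - 20 + 5) mod 7 = 2573 mod 7 = 4 -> Friday (Mon=0 ... Sun=6)
Day of year: 38; offset = 37
Weekday index = (4 + 37) mod 7 = 6 -> Sunday
Weekend days: Saturday, Sunday

Yes


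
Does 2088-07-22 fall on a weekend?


Anchor: Jan 1, 2088. With p = 2088 - 1 = 2087: (p + p//4 - p//100 + p//400) mod 7 = (2087 + 521 - 20 + 5) mod 7 = 2593 mod 7 = 3 -> Thursday (Mon=0 ... Sun=6)
Day of year: 204; offset = 203
Weekday index = (3 + 203) mod 7 = 3 -> Thursday
Weekend days: Saturday, Sunday

No


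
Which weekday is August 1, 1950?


Target: August 1, 1950
Anchor: Jan 1, 1950. With p = 1950 - 1 = 1949: (p + p//4 - p//100 + p//400) mod 7 = (1949 + 487 - 19 + 4) mod 7 = 2421 mod 7 = 6 -> Sunday (Mon=0 ... Sun=6)
Days before August (Jan-Jul): 212 days
Weekday index = (6 + 212) mod 7 = 1

Tuesday


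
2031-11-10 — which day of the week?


Date: November 10, 2031
Anchor: Jan 1, 2031. With p = 2031 - 1 = 2030: (p + p//4 - p//100 + p//400) mod 7 = (2030 + 507 - 20 + 5) mod 7 = 2522 mod 7 = 2 -> Wednesday (Mon=0 ... Sun=6)
Days before November (Jan-Oct): 304; offset = 304 + 10 - 1 = 313
Weekday index = (2 + 313) mod 7 = 0

Day of the week: Monday


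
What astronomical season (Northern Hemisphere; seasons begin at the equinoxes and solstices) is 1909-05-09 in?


Date: May 9
Astronomical Spring (approx.; exact equinox/solstice day varies by year): March 20 to June 20
May 9 falls within the Spring window

Spring


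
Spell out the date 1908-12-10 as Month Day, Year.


ISO 1908-12-10 parses as year=1908, month=12, day=10
Month 12 -> December

December 10, 1908


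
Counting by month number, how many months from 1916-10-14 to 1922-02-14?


From October 1916 to February 1922
6 years * 12 = 72 months, minus 8 months = 64

64 months


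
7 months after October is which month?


October is month 10
10 + 7 = 17; wrap: 17 - 12 = 5

May


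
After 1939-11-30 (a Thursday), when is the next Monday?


Current: Thursday
Target: Monday
Days ahead: 4

Next Monday: 1939-12-04


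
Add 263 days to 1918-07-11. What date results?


Start: 1918-07-11, add 263 days
July 1918 has 31 days: 31 - 11 = 20 days to July 31 -> 243 left
August 1918 has 31 days -> 212 left
September 1918 has 30 days -> 182 left
October 1918 has 31 days -> 151 left
November 1918 has 30 days -> 121 left
December 1918 has 31 days -> 90 left
January 1919 has 31 days -> 59 left
February 1919 has 28 days -> 31 left
March 1919: 31 <= 31 -> lands on March 31

Result: 1919-03-31
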